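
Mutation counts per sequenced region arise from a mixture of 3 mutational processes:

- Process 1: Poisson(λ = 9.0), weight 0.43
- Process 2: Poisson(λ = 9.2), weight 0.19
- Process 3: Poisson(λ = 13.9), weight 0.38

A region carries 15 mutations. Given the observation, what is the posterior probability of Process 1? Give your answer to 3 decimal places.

Posterior ∝ prior × likelihood, so P(k | x) ∝ P(Z=k) f_k(x); normalise over all components.
Evaluate each component's likelihood at the observed value:
  L_1 = e^(−9.0)·9.0^15/15! = 0.0194307
  L_2 = e^(−9.2)·9.2^15/15! = 0.0221212
  L_3 = e^(−13.9)·13.9^15/15! = 0.0981814
Multiply by the mixture weights:
  P(Z=1)·L_1 = 0.43 × 0.0194307 = 0.00835519
  P(Z=2)·L_2 = 0.19 × 0.0221212 = 0.00420303
  P(Z=3)·L_3 = 0.38 × 0.0981814 = 0.0373089
Sum: 0.00835519 + 0.00420303 + 0.0373089 = 0.0498671
P(Process 1 | the observation) = 0.00835519 / 0.0498671 ≈ 0.168

0.168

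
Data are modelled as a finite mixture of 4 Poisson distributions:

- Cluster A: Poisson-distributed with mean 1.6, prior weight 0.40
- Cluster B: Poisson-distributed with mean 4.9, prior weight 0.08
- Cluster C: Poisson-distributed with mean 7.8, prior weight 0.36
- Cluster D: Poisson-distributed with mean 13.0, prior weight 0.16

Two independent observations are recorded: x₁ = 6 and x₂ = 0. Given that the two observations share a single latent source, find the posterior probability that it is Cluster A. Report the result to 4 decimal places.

The responsibility of component k is w_k f_k(x) divided by Σ_j w_j f_j(x).
Since both observations come from the same component, the likelihood for component k is f_k(x₁)·f_k(x₂).
  L_A = [0.00470453] × [0.201897] = 0.000949828
  L_B = [0.143153] × [0.00744658] = 0.001066
  L_C = [0.128156] × [0.000409735] = 5.25099e-05
  L_D = [0.015153] × [2.26033e-06] = 3.42508e-08
Prior × likelihood for each component:
  w_A·L_A = 0.40 × 0.000949828 = 0.000379931
  w_B·L_B = 0.08 × 0.001066 = 8.52802e-05
  w_C·L_C = 0.36 × 5.25099e-05 = 1.89036e-05
  w_D·L_D = 0.16 × 3.42508e-08 = 5.48013e-09
Marginal: 0.000379931 + 8.52802e-05 + 1.89036e-05 + 5.48013e-09 = 0.00048412
P(Cluster A | data) = 0.000379931 / 0.00048412 ≈ 0.7848

0.7848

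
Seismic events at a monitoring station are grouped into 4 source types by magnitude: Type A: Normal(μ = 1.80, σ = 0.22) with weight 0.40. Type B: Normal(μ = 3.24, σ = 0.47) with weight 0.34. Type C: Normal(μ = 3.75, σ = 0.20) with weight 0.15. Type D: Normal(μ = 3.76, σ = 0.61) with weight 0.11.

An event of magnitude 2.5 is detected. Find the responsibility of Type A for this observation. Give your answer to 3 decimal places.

0.048

P(component k | x) = P(Z=k)·f_k(x) / marginal(x), where marginal(x) = Σ_j P(Z=j)·f_j(x).
Component likelihoods at x = 2.5:
  L_A = (1/(0.22·√(2π)))·exp(−(2.5−1.80)²/(2·0.22²)) = 1.813374·exp(-5.06198) = 0.0114841
  L_B = (1/(0.47·√(2π)))·exp(−(2.5−3.24)²/(2·0.47²)) = 0.848813·exp(-1.23947) = 0.245762
  L_C = (1/(0.20·√(2π)))·exp(−(2.5−3.75)²/(2·0.20²)) = 1.994711·exp(-19.53125) = 6.57001e-09
  L_D = (1/(0.61·√(2π)))·exp(−(2.5−3.76)²/(2·0.61²)) = 0.654004·exp(-2.13330) = 0.0774642
Multiply by the mixture weights:
  P(Z=A)·L_A = 0.40 × 0.0114841 = 0.00459363
  P(Z=B)·L_B = 0.34 × 0.245762 = 0.0835592
  P(Z=C)·L_C = 0.15 × 6.57001e-09 = 9.85501e-10
  P(Z=D)·L_D = 0.11 × 0.0774642 = 0.00852106
Sum: 0.00459363 + 0.0835592 + 9.85501e-10 + 0.00852106 = 0.0966738
P(Type A | 2.5) = 0.00459363 / 0.0966738 ≈ 0.048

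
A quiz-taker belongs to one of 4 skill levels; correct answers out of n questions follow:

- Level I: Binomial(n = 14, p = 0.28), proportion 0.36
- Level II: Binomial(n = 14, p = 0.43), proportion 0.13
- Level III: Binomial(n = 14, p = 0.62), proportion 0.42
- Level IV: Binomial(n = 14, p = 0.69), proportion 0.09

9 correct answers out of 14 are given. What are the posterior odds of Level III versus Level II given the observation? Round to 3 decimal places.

Posterior odds = (P(Z=i) f_i(x)) / (P(Z=j) f_j(x)); the normalising sum cancels.
Component likelihoods at x = 9 correct answers out of 14:
  p_I = C(14,9)·0.28^9·0.72^5 = 2002·1.05785e-05·0.193492 = 0.00409778
  p_II = C(14,9)·0.43^9·0.57^5 = 2002·0.000502593·0.0601692 = 0.0605417
  p_III = C(14,9)·0.62^9·0.38^5 = 2002·0.0135371·0.00792352 = 0.214737
  p_IV = C(14,9)·0.69^9·0.31^5 = 2002·0.0354521·0.00286292 = 0.203196
Odds = (0.42/0.13) × (0.214737/0.0605417) = 3.23077 × 3.54693 ≈ 11.459

11.459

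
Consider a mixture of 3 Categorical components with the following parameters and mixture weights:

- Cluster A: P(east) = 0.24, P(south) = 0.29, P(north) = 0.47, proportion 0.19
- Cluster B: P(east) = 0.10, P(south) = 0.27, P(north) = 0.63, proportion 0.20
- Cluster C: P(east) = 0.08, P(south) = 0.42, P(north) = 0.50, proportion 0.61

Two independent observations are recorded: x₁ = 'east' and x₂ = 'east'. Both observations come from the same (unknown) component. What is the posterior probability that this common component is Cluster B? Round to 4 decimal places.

0.1187

Posterior ∝ prior × likelihood, so P(k | x) ∝ π_k f_k(x); normalise over all components.
Since both observations come from the same component, the likelihood for component k is f_k(x₁)·f_k(x₂).
  f_A = [P(east | comp) = 0.24] × [0.24] = 0.0576
  f_B = [P(east | comp) = 0.10] × [0.1] = 0.01
  f_C = [P(east | comp) = 0.08] × [0.08] = 0.0064
Unnormalised posteriors:
  π_A·f_A = 0.19 × 0.0576 = 0.010944
  π_B·f_B = 0.20 × 0.01 = 0.002
  π_C·f_C = 0.61 × 0.0064 = 0.003904
Denominator: 0.010944 + 0.002 + 0.003904 = 0.016848
P(Cluster B | data) ≈ 0.1187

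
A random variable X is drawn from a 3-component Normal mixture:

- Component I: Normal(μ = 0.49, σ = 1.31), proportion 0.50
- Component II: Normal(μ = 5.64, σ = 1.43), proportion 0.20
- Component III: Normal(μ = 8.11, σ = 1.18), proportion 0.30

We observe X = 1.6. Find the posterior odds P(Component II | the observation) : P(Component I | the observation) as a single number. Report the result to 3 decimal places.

Only the two components matter; the odds are (π_i f_i(x)) / (π_j f_j(x)).
Component likelihoods at x = 1.6:
  p_I = 0.212684
  p_II = 0.0051569
  p_III = 8.31336e-08
0.00103138 / 0.106342 ≈ 0.010

0.010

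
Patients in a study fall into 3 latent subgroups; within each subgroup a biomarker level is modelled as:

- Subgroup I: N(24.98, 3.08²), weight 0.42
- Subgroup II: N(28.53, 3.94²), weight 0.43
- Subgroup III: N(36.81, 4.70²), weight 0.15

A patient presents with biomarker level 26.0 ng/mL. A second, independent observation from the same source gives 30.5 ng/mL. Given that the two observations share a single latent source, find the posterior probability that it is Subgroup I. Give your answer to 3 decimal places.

Apply Bayes' rule: the posterior for each component is proportional to its prior times its likelihood at x.
Since both observations come from the same component, the likelihood for component k is f_k(x₁)·f_k(x₂).
  p_I = [(1/(3.08·√(2π)))·exp(−(26.0−24.98)²/(2·3.08²)) = 0.129527·exp(-0.05484) = 0.122615] × [0.0259944] = 0.00318731
  p_II = [(1/(3.94·√(2π)))·exp(−(26.0−28.53)²/(2·3.94²)) = 0.101254·exp(-0.20617) = 0.0823904] × [0.0893567] = 0.00736214
  p_III = [(1/(4.70·√(2π)))·exp(−(26.0−36.81)²/(2·4.70²)) = 0.084881·exp(-2.64500) = 0.00602703] × [0.0344679] = 0.000207739
Prior × likelihood for each component:
  w_I·p_I = 0.42 × 0.00318731 = 0.00133867
  w_II·p_II = 0.43 × 0.00736214 = 0.00316572
  w_III·p_III = 0.15 × 0.000207739 = 3.11609e-05
Sum: 0.00133867 + 0.00316572 + 3.11609e-05 = 0.00453555
So the posterior for Subgroup I is 0.00133867 / 0.00453555 ≈ 0.295.

0.295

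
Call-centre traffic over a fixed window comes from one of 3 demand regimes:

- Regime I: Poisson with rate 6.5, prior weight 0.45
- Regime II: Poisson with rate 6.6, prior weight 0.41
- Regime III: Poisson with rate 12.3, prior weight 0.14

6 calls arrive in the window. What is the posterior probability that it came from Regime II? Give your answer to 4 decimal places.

0.4641

By Bayes' theorem, P(k | x) = π_k f_k(x) / Σ_j π_j f_j(x).
Poisson probabilities:
  L_I = e^(−6.5)·6.5^6/6! = 0.157483
  L_II = e^(−6.6)·6.6^6/6! = 0.156166
  L_III = e^(−12.3)·12.3^6/6! = 0.0218915
Multiply by the mixture weights:
  π_I·L_I = 0.45 × 0.157483 = 0.0708673
  π_II·L_II = 0.41 × 0.156166 = 0.0640282
  π_III·L_III = 0.14 × 0.0218915 = 0.00306481
Marginal: 0.0708673 + 0.0640282 + 0.00306481 = 0.13796
P(Regime II | the observation) = 0.0640282 / 0.13796 ≈ 0.4641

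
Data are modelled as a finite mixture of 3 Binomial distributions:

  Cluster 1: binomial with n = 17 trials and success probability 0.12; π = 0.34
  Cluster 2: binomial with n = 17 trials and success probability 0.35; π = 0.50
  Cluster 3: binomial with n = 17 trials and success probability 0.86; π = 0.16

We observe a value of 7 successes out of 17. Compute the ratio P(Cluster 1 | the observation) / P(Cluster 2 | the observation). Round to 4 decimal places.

Only the two components matter; the odds are (π_i f_i(x)) / (π_j f_j(x)).
Component likelihoods at x = 7 successes out of 17:
  f_1 = C(17,7)·0.12^7·0.88^10 = 19448·3.58318e-07·0.278501 = 0.00194075
  f_2 = C(17,7)·0.35^7·0.65^10 = 19448·0.000643393·0.0134627 = 0.168455
  f_3 = C(17,7)·0.86^7·0.14^10 = 19448·0.347928·2.89255e-09 = 1.95724e-05
Odds = (0.34/0.50) × (0.00194075/0.168455) = 0.68 × 0.0115209 ≈ 0.0078

0.0078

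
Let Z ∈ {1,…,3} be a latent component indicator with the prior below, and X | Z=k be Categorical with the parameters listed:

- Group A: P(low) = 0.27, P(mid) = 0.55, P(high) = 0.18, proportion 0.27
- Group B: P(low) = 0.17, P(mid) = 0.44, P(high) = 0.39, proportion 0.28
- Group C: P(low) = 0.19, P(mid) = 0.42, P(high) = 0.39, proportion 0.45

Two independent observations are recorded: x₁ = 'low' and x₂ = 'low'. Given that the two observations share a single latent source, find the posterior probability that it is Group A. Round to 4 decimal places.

P(component k | x) = w_k·f_k(x) / marginal(x), where marginal(x) = Σ_j w_j·f_j(x).
Since both observations come from the same component, the likelihood for component k is f_k(x₁)·f_k(x₂).
  L_A = [0.27] × [0.27] = 0.0729
  L_B = [0.17] × [0.17] = 0.0289
  L_C = [0.19] × [0.19] = 0.0361
Prior × likelihood for each component:
  w_A·L_A = 0.27 × 0.0729 = 0.019683
  w_B·L_B = 0.28 × 0.0289 = 0.008092
  w_C·L_C = 0.45 × 0.0361 = 0.016245
Denominator: 0.019683 + 0.008092 + 0.016245 = 0.04402
P(Group A | x₁, x₂) ≈ 0.4471

0.4471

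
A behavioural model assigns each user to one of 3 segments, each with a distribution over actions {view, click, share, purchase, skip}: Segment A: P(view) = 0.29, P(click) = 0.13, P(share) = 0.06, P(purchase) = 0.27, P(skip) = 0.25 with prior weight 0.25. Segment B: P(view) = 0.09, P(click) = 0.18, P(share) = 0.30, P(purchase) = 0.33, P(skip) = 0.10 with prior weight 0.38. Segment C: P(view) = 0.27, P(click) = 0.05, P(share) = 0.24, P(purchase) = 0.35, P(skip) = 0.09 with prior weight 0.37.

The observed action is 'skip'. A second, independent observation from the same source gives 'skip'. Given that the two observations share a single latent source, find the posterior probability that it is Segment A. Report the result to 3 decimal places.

0.697

Posterior ∝ prior × likelihood, so P(k | x) ∝ P(Z=k) f_k(x); normalise over all components.
Since both observations come from the same component, the likelihood for component k is f_k(x₁)·f_k(x₂).
  f_A = [0.25] × [0.25] = 0.0625
  f_B = [0.1] × [0.1] = 0.01
  f_C = [0.09] × [0.09] = 0.0081
Unnormalised posteriors:
  P(Z=A)·f_A = 0.25 × 0.0625 = 0.015625
  P(Z=B)·f_B = 0.38 × 0.01 = 0.0038
  P(Z=C)·f_C = 0.37 × 0.0081 = 0.002997
Sum: 0.015625 + 0.0038 + 0.002997 = 0.022422
So the posterior for Segment A is 0.015625 / 0.022422 ≈ 0.697.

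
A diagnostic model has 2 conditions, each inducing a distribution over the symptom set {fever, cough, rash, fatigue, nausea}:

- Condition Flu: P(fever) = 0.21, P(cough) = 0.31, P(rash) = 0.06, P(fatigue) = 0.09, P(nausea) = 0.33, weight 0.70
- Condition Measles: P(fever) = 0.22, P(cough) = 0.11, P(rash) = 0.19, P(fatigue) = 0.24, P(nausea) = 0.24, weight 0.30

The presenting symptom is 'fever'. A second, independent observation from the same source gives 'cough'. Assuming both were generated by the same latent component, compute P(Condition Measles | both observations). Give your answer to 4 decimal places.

P(component k | x) = π_k·f_k(x) / marginal(x), where marginal(x) = Σ_j π_j·f_j(x).
Since both observations come from the same component, the likelihood for component k is f_k(x₁)·f_k(x₂).
  L_Flu = [0.21] × [0.31] = 0.0651
  L_Measles = [0.22] × [0.11] = 0.0242
Prior × likelihood for each component:
  π_Flu·L_Flu = 0.70 × 0.0651 = 0.04557
  π_Measles·L_Measles = 0.30 × 0.0242 = 0.00726
Denominator: 0.04557 + 0.00726 = 0.05283
So the posterior for Condition Measles is 0.00726 / 0.05283 ≈ 0.1374.

0.1374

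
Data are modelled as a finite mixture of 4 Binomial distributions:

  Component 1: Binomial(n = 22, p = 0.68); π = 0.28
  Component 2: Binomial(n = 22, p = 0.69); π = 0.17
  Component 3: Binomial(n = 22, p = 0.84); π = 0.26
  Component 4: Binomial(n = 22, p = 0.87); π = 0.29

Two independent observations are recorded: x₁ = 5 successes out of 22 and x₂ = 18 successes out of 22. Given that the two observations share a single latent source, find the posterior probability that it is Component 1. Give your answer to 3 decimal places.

By Bayes' theorem, P(k | x) = π_k f_k(x) / Σ_j π_j f_j(x).
Since both observations come from the same component, the likelihood for component k is f_k(x₁)·f_k(x₂).
  L_1 = [C(22,5)·0.68^5·0.32^17 = 26334·0.145393·3.86856e-09 = 1.48119e-05] × [0.0741267] = 1.09796e-06
  L_2 = [C(22,5)·0.69^5·0.31^17 = 26334·0.156403·2.25501e-09 = 9.28776e-06] × [0.0849072] = 7.88598e-07
  L_3 = [C(22,5)·0.84^5·0.16^17 = 26334·0.418212·2.95148e-14 = 3.25052e-10] × [0.207836] = 6.75576e-11
  L_4 = [C(22,5)·0.87^5·0.13^17 = 26334·0.498421·8.65042e-16 = 1.1354e-11] × [0.170347] = 1.93412e-12
Prior × likelihood for each component:
  π_1·L_1 = 0.28 × 1.09796e-06 = 3.07428e-07
  π_2·L_2 = 0.17 × 7.88598e-07 = 1.34062e-07
  π_3·L_3 = 0.26 × 6.75576e-11 = 1.7565e-11
  π_4·L_4 = 0.29 × 1.93412e-12 = 5.60896e-13
Marginal: 3.07428e-07 + 1.34062e-07 + 1.7565e-11 + 5.60896e-13 = 4.41508e-07
So the posterior for Component 1 is 3.07428e-07 / 4.41508e-07 ≈ 0.696.

0.696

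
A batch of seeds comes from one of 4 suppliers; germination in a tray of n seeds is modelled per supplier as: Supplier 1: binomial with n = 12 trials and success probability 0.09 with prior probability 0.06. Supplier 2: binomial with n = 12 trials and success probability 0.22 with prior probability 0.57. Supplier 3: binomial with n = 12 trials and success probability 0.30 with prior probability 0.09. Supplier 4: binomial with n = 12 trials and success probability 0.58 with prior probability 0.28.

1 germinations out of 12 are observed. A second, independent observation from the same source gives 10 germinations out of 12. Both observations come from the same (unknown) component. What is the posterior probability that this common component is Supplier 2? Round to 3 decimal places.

Posterior ∝ prior × likelihood, so P(k | x) ∝ π_k f_k(x); normalise over all components.
Since both observations come from the same component, the likelihood for component k is f_k(x₁)·f_k(x₂).
  L_1 = [C(12,1)·0.09^1·0.91^11 = 12·0.09·0.354369 = 0.382718] × [1.90569e-09] = 7.29341e-10
  L_2 = [C(12,1)·0.22^1·0.78^11 = 12·0.22·0.0650191 = 0.17165] × [1.0665e-05] = 1.83065e-06
  L_3 = [C(12,1)·0.30^1·0.70^11 = 12·0.3·0.0197733 = 0.0711838] × [0.000190964] = 1.35936e-05
  L_4 = [C(12,1)·0.58^1·0.42^11 = 12·0.58·7.17368e-05 = 0.000499288] × [0.0501559] = 2.50423e-05
Unnormalised posteriors:
  π_1·L_1 = 0.06 × 7.29341e-10 = 4.37605e-11
  π_2·L_2 = 0.57 × 1.83065e-06 = 1.04347e-06
  π_3·L_3 = 0.09 × 1.35936e-05 = 1.22342e-06
  π_4·L_4 = 0.28 × 2.50423e-05 = 7.01184e-06
Normaliser: 4.37605e-11 + 1.04347e-06 + 1.22342e-06 + 7.01184e-06 = 9.27877e-06
So the posterior for Supplier 2 is 1.04347e-06 / 9.27877e-06 ≈ 0.112.

0.112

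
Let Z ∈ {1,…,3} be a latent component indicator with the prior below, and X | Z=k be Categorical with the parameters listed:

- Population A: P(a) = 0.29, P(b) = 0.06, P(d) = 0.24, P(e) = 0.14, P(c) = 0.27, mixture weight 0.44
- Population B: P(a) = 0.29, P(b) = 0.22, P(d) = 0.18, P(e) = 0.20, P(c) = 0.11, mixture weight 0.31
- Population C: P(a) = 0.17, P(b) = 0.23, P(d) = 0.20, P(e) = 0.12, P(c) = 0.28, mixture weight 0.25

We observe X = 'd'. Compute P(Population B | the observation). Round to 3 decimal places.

0.264

Posterior ∝ prior × likelihood, so P(k | x) ∝ π_k f_k(x); normalise over all components.
Categorical probabilities:
  L_A = P(d | comp) = 0.24
  L_B = P(d | comp) = 0.18
  L_C = P(d | comp) = 0.20
Multiply by the mixture weights:
  π_A·L_A = 0.44 × 0.24 = 0.1056
  π_B·L_B = 0.31 × 0.18 = 0.0558
  π_C·L_C = 0.25 × 0.2 = 0.05
Evidence: 0.1056 + 0.0558 + 0.05 = 0.2114
So the posterior for Population B is 0.0558 / 0.2114 ≈ 0.264.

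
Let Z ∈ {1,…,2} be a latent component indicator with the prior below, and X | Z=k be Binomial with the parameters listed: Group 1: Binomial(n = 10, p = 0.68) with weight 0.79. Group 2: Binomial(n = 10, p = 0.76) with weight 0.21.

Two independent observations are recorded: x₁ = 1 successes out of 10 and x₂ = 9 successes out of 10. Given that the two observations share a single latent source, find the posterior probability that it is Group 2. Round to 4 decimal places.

Apply Bayes' rule: the posterior for each component is proportional to its prior times its likelihood at x.
Since both observations come from the same component, the likelihood for component k is f_k(x₁)·f_k(x₂).
  L_1 = [C(10,1)·0.68^1·0.32^9 = 10·0.68·3.51844e-05 = 0.000239254] × [0.0994787] = 2.38007e-05
  L_2 = [C(10,1)·0.76^1·0.24^9 = 10·0.76·2.64181e-06 = 2.00777e-05] × [0.203018] = 4.07613e-06
Prior × likelihood for each component:
  P(Z=1)·L_1 = 0.79 × 2.38007e-05 = 1.88025e-05
  P(Z=2)·L_2 = 0.21 × 4.07613e-06 = 8.55988e-07
Normaliser: 1.88025e-05 + 8.55988e-07 = 1.96585e-05
P(Group 2 | x₁, x₂) ≈ 0.0435

0.0435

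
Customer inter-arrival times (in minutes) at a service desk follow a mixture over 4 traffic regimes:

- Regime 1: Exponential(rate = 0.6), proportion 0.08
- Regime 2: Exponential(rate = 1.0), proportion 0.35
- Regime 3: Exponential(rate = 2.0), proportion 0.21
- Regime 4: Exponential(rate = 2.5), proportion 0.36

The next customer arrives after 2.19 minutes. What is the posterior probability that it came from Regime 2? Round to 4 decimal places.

0.6411

By Bayes' theorem, P(k | x) = π_k f_k(x) / Σ_j π_j f_j(x).
Evaluate each component's likelihood at the observed value:
  L_1 = 0.161246
  L_2 = 0.111917
  L_3 = 0.0250507
  L_4 = 0.0104756
Multiply by the mixture weights:
  π_1·L_1 = 0.08 × 0.161246 = 0.0128997
  π_2·L_2 = 0.35 × 0.111917 = 0.0391709
  π_3·L_3 = 0.21 × 0.0250507 = 0.00526065
  π_4·L_4 = 0.36 × 0.0104756 = 0.00377121
Marginal: 0.0128997 + 0.0391709 + 0.00526065 + 0.00377121 = 0.0611024
Responsibility of Regime 2: 0.0391709 / 0.0611024 ≈ 0.6411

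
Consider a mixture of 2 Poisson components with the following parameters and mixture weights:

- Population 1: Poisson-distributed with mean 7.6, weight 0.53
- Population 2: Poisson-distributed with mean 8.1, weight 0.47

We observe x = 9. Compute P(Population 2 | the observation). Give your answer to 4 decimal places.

0.4883

P(component k | x) = π_k·f_k(x) / marginal(x), where marginal(x) = Σ_j π_j·f_j(x).
Evaluate each component's likelihood at the observed value:
  L_1 = 0.11666
  L_2 = 0.12555
Prior × likelihood for each component:
  π_1·L_1 = 0.53 × 0.11666 = 0.0618297
  π_2·L_2 = 0.47 × 0.12555 = 0.0590085
Sum: 0.0618297 + 0.0590085 = 0.120838
P(Population 2 | data) = 0.0590085 / 0.120838 ≈ 0.4883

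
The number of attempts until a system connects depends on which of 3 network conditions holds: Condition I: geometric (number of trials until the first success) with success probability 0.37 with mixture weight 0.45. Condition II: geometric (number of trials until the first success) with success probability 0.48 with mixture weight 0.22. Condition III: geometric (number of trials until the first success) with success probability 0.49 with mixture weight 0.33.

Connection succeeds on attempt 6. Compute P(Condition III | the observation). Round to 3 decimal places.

0.214

The responsibility of component k is w_k f_k(x) divided by Σ_j w_j f_j(x).
Component likelihoods at x = 6:
  f_I = 0.37·(1−0.37)^5 = 0.37·0.0992437 = 0.0367202
  f_II = 0.48·(1−0.48)^5 = 0.48·0.0380204 = 0.0182498
  f_III = 0.49·(1−0.49)^5 = 0.49·0.0345025 = 0.0169062
Weight by the priors:
  w_I·f_I = 0.45 × 0.0367202 = 0.0165241
  w_II·f_II = 0.22 × 0.0182498 = 0.00401495
  w_III·f_III = 0.33 × 0.0169062 = 0.00557906
Evidence: 0.0165241 + 0.00401495 + 0.00557906 = 0.0261181
P(Condition III | the observation) = 0.00557906 / 0.0261181 ≈ 0.214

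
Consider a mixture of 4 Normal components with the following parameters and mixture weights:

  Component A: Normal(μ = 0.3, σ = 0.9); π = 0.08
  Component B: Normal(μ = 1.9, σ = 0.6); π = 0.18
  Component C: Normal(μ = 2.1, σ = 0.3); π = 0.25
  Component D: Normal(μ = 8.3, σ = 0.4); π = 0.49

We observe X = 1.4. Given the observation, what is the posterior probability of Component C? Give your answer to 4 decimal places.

The responsibility of component k is π_k f_k(x) divided by Σ_j π_j f_j(x).
Component likelihoods at x = 1.4:
  L_A = (1/(0.9·√(2π)))·exp(−(1.4−0.3)²/(2·0.9²)) = 0.443269·exp(-0.74691) = 0.210033
  L_B = (1/(0.6·√(2π)))·exp(−(1.4−1.9)²/(2·0.6²)) = 0.664904·exp(-0.34722) = 0.469853
  L_C = (1/(0.3·√(2π)))·exp(−(1.4−2.1)²/(2·0.3²)) = 1.329808·exp(-2.72222) = 0.0874063
  L_D = (1/(0.4·√(2π)))·exp(−(1.4−8.3)²/(2·0.4²)) = 0.997356·exp(-148.78125) = 2.42089e-65
Weight by the priors:
  π_A·L_A = 0.08 × 0.210033 = 0.0168026
  π_B·L_B = 0.18 × 0.469853 = 0.0845736
  π_C·L_C = 0.25 × 0.0874063 = 0.0218516
  π_D·L_D = 0.49 × 2.42089e-65 = 1.18623e-65
Marginal: 0.0168026 + 0.0845736 + 0.0218516 + 1.18623e-65 = 0.123228
P(Component C | 1.4) = 0.0218516 / 0.123228 ≈ 0.1773

0.1773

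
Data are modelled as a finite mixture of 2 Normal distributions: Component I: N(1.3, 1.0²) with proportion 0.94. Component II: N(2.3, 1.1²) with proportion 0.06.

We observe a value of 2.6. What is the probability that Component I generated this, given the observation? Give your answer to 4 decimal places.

0.8848

P(component k | x) = π_k·f_k(x) / marginal(x), where marginal(x) = Σ_j π_j·f_j(x).
Normal densities:
  L_I = 0.171369
  L_II = 0.349435
Weight by the priors:
  π_I·L_I = 0.94 × 0.171369 = 0.161086
  π_II·L_II = 0.06 × 0.349435 = 0.0209661
Marginal: 0.161086 + 0.0209661 = 0.182053
P(Component I | the observation) ≈ 0.8848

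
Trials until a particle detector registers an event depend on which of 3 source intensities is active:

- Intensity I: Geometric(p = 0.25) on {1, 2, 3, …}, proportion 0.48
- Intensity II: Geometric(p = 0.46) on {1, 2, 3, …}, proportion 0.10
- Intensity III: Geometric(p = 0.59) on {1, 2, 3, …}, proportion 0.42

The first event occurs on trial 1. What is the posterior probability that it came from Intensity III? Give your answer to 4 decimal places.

The responsibility of component k is P(Z=k) f_k(x) divided by Σ_j P(Z=j) f_j(x).
Component likelihoods at x = 1:
  p_I = 0.25·(1−0.25)^0 = 0.25·1 = 0.25
  p_II = 0.46·(1−0.46)^0 = 0.46·1 = 0.46
  p_III = 0.59·(1−0.59)^0 = 0.59·1 = 0.59
Weight by the priors:
  P(Z=I)·p_I = 0.48 × 0.25 = 0.12
  P(Z=II)·p_II = 0.10 × 0.46 = 0.046
  P(Z=III)·p_III = 0.42 × 0.59 = 0.2478
Denominator: 0.12 + 0.046 + 0.2478 = 0.4138
P(Intensity III | x) = 0.2478 / 0.4138 ≈ 0.5988

0.5988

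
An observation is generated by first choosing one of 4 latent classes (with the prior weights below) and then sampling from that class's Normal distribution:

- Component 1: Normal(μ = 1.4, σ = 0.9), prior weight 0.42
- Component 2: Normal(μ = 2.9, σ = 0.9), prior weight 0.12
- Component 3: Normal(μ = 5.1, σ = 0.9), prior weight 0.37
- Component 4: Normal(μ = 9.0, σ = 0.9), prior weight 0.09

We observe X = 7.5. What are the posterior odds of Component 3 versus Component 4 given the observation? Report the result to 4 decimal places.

0.4710

Since P(k|x) ∝ π_k f_k(x), the posterior odds are π_i f_i(x) / (π_j f_j(x)).
Component likelihoods at x = 7.5:
  f_1 = (1/(0.9·√(2π)))·exp(−(7.5−1.4)²/(2·0.9²)) = 0.443269·exp(-22.96914) = 4.69136e-11
  f_2 = (1/(0.9·√(2π)))·exp(−(7.5−2.9)²/(2·0.9²)) = 0.443269·exp(-13.06173) = 9.41957e-07
  f_3 = (1/(0.9·√(2π)))·exp(−(7.5−5.1)²/(2·0.9²)) = 0.443269·exp(-3.55556) = 0.0126622
  f_4 = (1/(0.9·√(2π)))·exp(−(7.5−9.0)²/(2·0.9²)) = 0.443269·exp(-1.38889) = 0.11053
Odds = (0.37/0.09) × (0.0126622/0.11053) = 4.11111 × 0.114559 ≈ 0.4710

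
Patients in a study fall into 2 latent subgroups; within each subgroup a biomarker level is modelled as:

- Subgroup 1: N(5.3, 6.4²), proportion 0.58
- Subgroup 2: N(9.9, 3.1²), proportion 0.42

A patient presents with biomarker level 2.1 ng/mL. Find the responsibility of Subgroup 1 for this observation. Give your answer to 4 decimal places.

0.9333

By Bayes' theorem, P(k | x) = π_k f_k(x) / Σ_j π_j f_j(x).
Evaluate each component's likelihood at the observed value:
  f_1 = (1/(6.4·√(2π)))·exp(−(2.1−5.3)²/(2·6.4²)) = 0.062335·exp(-0.12500) = 0.0550102
  f_2 = (1/(3.1·√(2π)))·exp(−(2.1−9.9)²/(2·3.1²)) = 0.128691·exp(-3.16545) = 0.00543012
Multiply by the mixture weights:
  π_1·f_1 = 0.58 × 0.0550102 = 0.0319059
  π_2·f_2 = 0.42 × 0.00543012 = 0.00228065
Evidence: 0.0319059 + 0.00228065 = 0.0341866
P(Subgroup 1 | data) = 0.0319059 / 0.0341866 ≈ 0.9333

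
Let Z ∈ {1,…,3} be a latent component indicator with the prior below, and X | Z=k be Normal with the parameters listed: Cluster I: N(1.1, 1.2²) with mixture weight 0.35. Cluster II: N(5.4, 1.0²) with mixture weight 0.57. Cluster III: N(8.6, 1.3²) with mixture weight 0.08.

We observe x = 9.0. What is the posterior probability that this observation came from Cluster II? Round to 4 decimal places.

0.0147

Apply Bayes' rule: the posterior for each component is proportional to its prior times its likelihood at x.
Evaluate each component's likelihood at the observed value:
  f_I = 1.28975e-10
  f_II = 0.000611902
  f_III = 0.29269
Unnormalised posteriors:
  w_I·f_I = 0.35 × 1.28975e-10 = 4.51414e-11
  w_II·f_II = 0.57 × 0.000611902 = 0.000348784
  w_III·f_III = 0.08 × 0.29269 = 0.0234152
Evidence: 4.51414e-11 + 0.000348784 + 0.0234152 = 0.023764
Responsibility of Cluster II: 0.000348784 / 0.023764 ≈ 0.0147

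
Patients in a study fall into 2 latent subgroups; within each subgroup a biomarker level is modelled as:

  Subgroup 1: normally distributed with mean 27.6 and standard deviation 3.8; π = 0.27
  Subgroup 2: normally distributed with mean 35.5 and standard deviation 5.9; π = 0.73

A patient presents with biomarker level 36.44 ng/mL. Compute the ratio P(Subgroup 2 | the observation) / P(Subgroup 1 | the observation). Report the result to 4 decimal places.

The posterior odds equal the prior odds times the likelihood ratio: (P(Z=i)/P(Z=j))·(f_i(x)/f_j(x)).
Component likelihoods at x = 36.44 ng/mL:
  p_1 = 0.00701425
  p_2 = 0.0667646
0.0487381 / 0.00189385 ≈ 25.7350

25.7350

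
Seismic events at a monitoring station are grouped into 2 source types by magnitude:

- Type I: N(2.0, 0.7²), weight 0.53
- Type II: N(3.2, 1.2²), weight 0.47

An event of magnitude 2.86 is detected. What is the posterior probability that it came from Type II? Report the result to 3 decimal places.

0.514

Apply Bayes' rule: the posterior for each component is proportional to its prior times its likelihood at x.
Component likelihoods at x = 2.86:
  L_I = (1/(0.7·√(2π)))·exp(−(2.86−2.0)²/(2·0.7²)) = 0.569918·exp(-0.75469) = 0.267949
  L_II = (1/(1.2·√(2π)))·exp(−(2.86−3.2)²/(2·1.2²)) = 0.332452·exp(-0.04014) = 0.319372
Weight by the priors:
  π_I·L_I = 0.53 × 0.267949 = 0.142013
  π_II·L_II = 0.47 × 0.319372 = 0.150105
Evidence: 0.142013 + 0.150105 = 0.292118
So the posterior for Type II is 0.150105 / 0.292118 ≈ 0.514.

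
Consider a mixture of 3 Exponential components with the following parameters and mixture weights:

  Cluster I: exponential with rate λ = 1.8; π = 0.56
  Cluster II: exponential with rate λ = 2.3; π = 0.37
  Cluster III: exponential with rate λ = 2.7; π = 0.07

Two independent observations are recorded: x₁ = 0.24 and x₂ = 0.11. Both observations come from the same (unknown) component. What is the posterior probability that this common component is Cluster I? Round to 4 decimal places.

P(component k | x) = w_k·f_k(x) / marginal(x), where marginal(x) = Σ_j w_j·f_j(x).
Since both observations come from the same component, the likelihood for component k is f_k(x₁)·f_k(x₂).
  L_I = [1.8·e^(−1.8·0.24) = 1.8·e^(−0.4320) = 1.16858] × [1.47667] = 1.7256
  L_II = [2.3·e^(−2.3·0.24) = 2.3·e^(−0.5520) = 1.32433] × [1.78588] = 2.3651
  L_III = [2.7·e^(−2.7·0.24) = 2.7·e^(−0.6480) = 1.41235] × [2.00622] = 2.83347
Weight by the priors:
  w_I·L_I = 0.56 × 1.7256 = 0.966335
  w_II·L_II = 0.37 × 2.3651 = 0.875085
  w_III·L_III = 0.07 × 2.83347 = 0.198343
Evidence: 0.966335 + 0.875085 + 0.198343 = 2.03976
Responsibility of Cluster I: 0.966335 / 2.03976 ≈ 0.4737

0.4737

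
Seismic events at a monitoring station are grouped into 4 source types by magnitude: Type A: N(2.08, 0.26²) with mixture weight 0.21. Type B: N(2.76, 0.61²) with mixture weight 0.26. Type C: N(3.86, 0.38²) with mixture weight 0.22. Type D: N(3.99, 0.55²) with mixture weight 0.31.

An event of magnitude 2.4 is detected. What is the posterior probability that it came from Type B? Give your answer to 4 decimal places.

0.4802

Posterior ∝ prior × likelihood, so P(k | x) ∝ π_k f_k(x); normalise over all components.
Evaluate each component's likelihood at the observed value:
  p_A = (1/(0.26·√(2π)))·exp(−(2.4−2.08)²/(2·0.26²)) = 1.534393·exp(-0.75740) = 0.719455
  p_B = (1/(0.61·√(2π)))·exp(−(2.4−2.76)²/(2·0.61²)) = 0.654004·exp(-0.17415) = 0.549477
  p_C = (1/(0.38·√(2π)))·exp(−(2.4−3.86)²/(2·0.38²)) = 1.049848·exp(-7.38089) = 0.000654106
  p_D = (1/(0.55·√(2π)))·exp(−(2.4−3.99)²/(2·0.55²)) = 0.725350·exp(-4.17868) = 0.0111114
Multiply by the mixture weights:
  π_A·p_A = 0.21 × 0.719455 = 0.151086
  π_B·p_B = 0.26 × 0.549477 = 0.142864
  π_C·p_C = 0.22 × 0.000654106 = 0.000143903
  π_D·p_D = 0.31 × 0.0111114 = 0.00344455
Evidence: 0.151086 + 0.142864 + 0.000143903 + 0.00344455 = 0.297538
P(Type B | the observation) = 0.142864 / 0.297538 ≈ 0.4802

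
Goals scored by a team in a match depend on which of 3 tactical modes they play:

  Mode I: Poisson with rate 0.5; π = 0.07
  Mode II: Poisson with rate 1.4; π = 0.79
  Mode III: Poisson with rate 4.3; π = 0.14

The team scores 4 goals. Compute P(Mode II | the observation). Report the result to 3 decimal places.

0.534

Posterior ∝ prior × likelihood, so P(k | x) ∝ P(Z=k) f_k(x); normalise over all components.
Poisson probabilities:
  L_I = e^(−0.5)·0.5^4/4! = 0.00157951
  L_II = e^(−1.4)·1.4^4/4! = 0.039472
  L_III = e^(−4.3)·4.3^4/4! = 0.193284
Multiply by the mixture weights:
  P(Z=I)·L_I = 0.07 × 0.00157951 = 0.000110565
  P(Z=II)·L_II = 0.79 × 0.039472 = 0.0311828
  P(Z=III)·L_III = 0.14 × 0.193284 = 0.0270598
Evidence: 0.000110565 + 0.0311828 + 0.0270598 = 0.0583532
So the posterior for Mode II is 0.0311828 / 0.0583532 ≈ 0.534.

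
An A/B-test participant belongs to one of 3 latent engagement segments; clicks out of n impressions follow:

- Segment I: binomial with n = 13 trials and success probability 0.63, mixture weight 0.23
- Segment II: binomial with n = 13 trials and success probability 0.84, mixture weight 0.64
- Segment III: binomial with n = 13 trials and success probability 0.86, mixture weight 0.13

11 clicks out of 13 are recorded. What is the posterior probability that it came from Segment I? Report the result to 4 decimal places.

0.0633

P(component k | x) = w_k·f_k(x) / marginal(x), where marginal(x) = Σ_j w_j·f_j(x).
Binomial probabilities:
  p_I = C(13,11)·0.63^11·0.37^2 = 78·0.00620506·0.1369 = 0.0662589
  p_II = C(13,11)·0.84^11·0.16^2 = 78·0.146917·0.0256 = 0.293364
  p_III = C(13,11)·0.86^11·0.14^2 = 78·0.190319·0.0196 = 0.29096
Weight by the priors:
  w_I·p_I = 0.23 × 0.0662589 = 0.0152395
  w_II·p_II = 0.64 × 0.293364 = 0.187753
  w_III·p_III = 0.13 × 0.29096 = 0.0378248
Denominator: 0.0152395 + 0.187753 + 0.0378248 = 0.240817
P(Segment I | x) ≈ 0.0633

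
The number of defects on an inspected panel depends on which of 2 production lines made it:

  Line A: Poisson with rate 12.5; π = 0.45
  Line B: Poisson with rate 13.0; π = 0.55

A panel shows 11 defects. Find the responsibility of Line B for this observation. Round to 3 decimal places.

0.533

P(component k | x) = π_k·f_k(x) / marginal(x), where marginal(x) = Σ_j π_j·f_j(x).
Component likelihoods at x = 11 defects:
  L_A = e^(−12.5)·12.5^11/11! = 0.108686
  L_B = e^(−13.0)·13.0^11/11! = 0.101483
Weight by the priors:
  π_A·L_A = 0.45 × 0.108686 = 0.0489087
  π_B·L_B = 0.55 × 0.101483 = 0.0558156
Normaliser: 0.0489087 + 0.0558156 = 0.104724
P(Line B | the observation) = 0.0558156 / 0.104724 ≈ 0.533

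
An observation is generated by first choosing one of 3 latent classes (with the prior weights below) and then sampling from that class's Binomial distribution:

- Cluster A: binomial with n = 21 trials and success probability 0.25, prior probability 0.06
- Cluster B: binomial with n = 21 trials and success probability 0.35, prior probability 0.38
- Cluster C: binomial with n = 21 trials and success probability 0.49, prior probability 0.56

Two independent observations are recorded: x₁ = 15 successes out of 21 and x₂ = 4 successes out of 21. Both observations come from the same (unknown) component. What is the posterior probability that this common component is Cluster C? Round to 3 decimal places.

Apply Bayes' rule: the posterior for each component is proportional to its prior times its likelihood at x.
Since both observations come from the same component, the likelihood for component k is f_k(x₁)·f_k(x₂).
  L_A = [C(21,15)·0.25^15·0.75^6 = 54264·9.31323e-10·0.177979 = 8.99455e-06] × [0.175738] = 1.58068e-06
  L_B = [C(21,15)·0.35^15·0.65^6 = 54264·1.44884e-07·0.0754189 = 0.000592943] × [0.0592739] = 3.5146e-05
  L_C = [C(21,15)·0.49^15·0.51^6 = 54264·2.25393e-05·0.0175963 = 0.0215216] × [0.00368588] = 7.9326e-05
Unnormalised posteriors:
  w_A·L_A = 0.06 × 1.58068e-06 = 9.48411e-08
  w_B·L_B = 0.38 × 3.5146e-05 = 1.33555e-05
  w_C·L_C = 0.56 × 7.9326e-05 = 4.44226e-05
Denominator: 9.48411e-08 + 1.33555e-05 + 4.44226e-05 = 5.78729e-05
P(Cluster C | data) = 4.44226e-05 / 5.78729e-05 ≈ 0.768

0.768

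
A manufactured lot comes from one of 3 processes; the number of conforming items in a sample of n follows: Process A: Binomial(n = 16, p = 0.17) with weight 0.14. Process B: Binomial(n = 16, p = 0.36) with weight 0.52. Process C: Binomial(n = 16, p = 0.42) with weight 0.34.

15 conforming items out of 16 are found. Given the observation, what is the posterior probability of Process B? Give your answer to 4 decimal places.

Apply Bayes' rule: the posterior for each component is proportional to its prior times its likelihood at x.
Evaluate each component's likelihood at the observed value:
  L_A = 3.8013e-11
  L_B = 2.2638e-06
  L_C = 2.07151e-05
Weight by the priors:
  π_A·L_A = 0.14 × 3.8013e-11 = 5.32182e-12
  π_B·L_B = 0.52 × 2.2638e-06 = 1.17717e-06
  π_C·L_C = 0.34 × 2.07151e-05 = 7.04314e-06
Marginal: 5.32182e-12 + 1.17717e-06 + 7.04314e-06 = 8.22032e-06
So the posterior for Process B is 1.17717e-06 / 8.22032e-06 ≈ 0.1432.

0.1432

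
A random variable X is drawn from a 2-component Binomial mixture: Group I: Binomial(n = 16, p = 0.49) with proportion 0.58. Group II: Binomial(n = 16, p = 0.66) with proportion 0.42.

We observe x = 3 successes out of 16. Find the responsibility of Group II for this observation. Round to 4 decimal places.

Apply Bayes' rule: the posterior for each component is proportional to its prior times its likelihood at x.
Evaluate each component's likelihood at the observed value:
  f_I = C(16,3)·0.49^3·0.51^13 = 560·0.117649·0.000157911 = 0.0104037
  f_II = C(16,3)·0.66^3·0.34^13 = 560·0.287496·8.11383e-07 = 0.000130631
Multiply by the mixture weights:
  P(Z=I)·f_I = 0.58 × 0.0104037 = 0.00603416
  P(Z=II)·f_II = 0.42 × 0.000130631 = 5.4865e-05
Marginal: 0.00603416 + 5.4865e-05 = 0.00608902
So the posterior for Group II is 5.4865e-05 / 0.00608902 ≈ 0.0090.

0.0090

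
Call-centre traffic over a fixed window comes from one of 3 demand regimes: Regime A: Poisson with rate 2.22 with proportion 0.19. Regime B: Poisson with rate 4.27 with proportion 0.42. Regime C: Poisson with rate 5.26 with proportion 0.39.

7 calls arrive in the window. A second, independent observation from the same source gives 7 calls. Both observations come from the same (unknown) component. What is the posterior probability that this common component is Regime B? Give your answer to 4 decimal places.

0.2960

The responsibility of component k is π_k f_k(x) divided by Σ_j π_j f_j(x).
Since both observations come from the same component, the likelihood for component k is f_k(x₁)·f_k(x₂).
  L_A = [e^(−2.22)·2.22^7/7! = 0.00572673] × [0.00572673] = 3.27954e-05
  L_B = [e^(−4.27)·4.27^7/7! = 0.0718004] × [0.0718004] = 0.0051553
  L_C = [e^(−5.26)·5.26^7/7! = 0.114837] × [0.114837] = 0.0131875
Weight by the priors:
  π_A·L_A = 0.19 × 3.27954e-05 = 6.23113e-06
  π_B·L_B = 0.42 × 0.0051553 = 0.00216523
  π_C·L_C = 0.39 × 0.0131875 = 0.00514311
Denominator: 6.23113e-06 + 0.00216523 + 0.00514311 = 0.00731457
Responsibility of Regime B: 0.00216523 / 0.00731457 ≈ 0.2960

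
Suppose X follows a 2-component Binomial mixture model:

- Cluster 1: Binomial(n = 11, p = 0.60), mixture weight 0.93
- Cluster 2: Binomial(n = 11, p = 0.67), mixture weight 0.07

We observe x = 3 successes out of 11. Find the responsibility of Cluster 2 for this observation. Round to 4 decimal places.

0.0220

By Bayes' theorem, P(k | x) = P(Z=k) f_k(x) / Σ_j P(Z=j) f_j(x).
Binomial probabilities:
  p_1 = 0.023357
  p_2 = 0.00697943
Unnormalised posteriors:
  P(Z=1)·p_1 = 0.93 × 0.023357 = 0.021722
  P(Z=2)·p_2 = 0.07 × 0.00697943 = 0.00048856
Evidence: 0.021722 + 0.00048856 = 0.0222106
So the posterior for Cluster 2 is 0.00048856 / 0.0222106 ≈ 0.0220.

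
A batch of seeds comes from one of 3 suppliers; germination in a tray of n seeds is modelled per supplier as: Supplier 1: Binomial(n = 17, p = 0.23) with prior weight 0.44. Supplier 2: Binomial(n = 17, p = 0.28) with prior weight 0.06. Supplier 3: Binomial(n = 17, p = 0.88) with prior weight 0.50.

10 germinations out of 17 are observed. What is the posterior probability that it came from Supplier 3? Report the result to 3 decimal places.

0.515

The responsibility of component k is P(Z=k) f_k(x) divided by Σ_j P(Z=j) f_j(x).
Evaluate each component's likelihood at the observed value:
  L_1 = 0.00129297
  L_2 = 0.00577807
  L_3 = 0.00194075
Weight by the priors:
  P(Z=1)·L_1 = 0.44 × 0.00129297 = 0.000568907
  P(Z=2)·L_2 = 0.06 × 0.00577807 = 0.000346684
  P(Z=3)·L_3 = 0.50 × 0.00194075 = 0.000970377
Sum: 0.000568907 + 0.000346684 + 0.000970377 = 0.00188597
P(Supplier 3 | x) ≈ 0.515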